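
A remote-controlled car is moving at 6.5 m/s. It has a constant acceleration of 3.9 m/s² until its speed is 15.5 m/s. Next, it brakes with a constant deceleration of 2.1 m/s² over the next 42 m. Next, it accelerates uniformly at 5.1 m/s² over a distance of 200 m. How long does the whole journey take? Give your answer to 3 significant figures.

Phase 1 (accelerating): v₀ = 6.50 m/s, a = 3.9 m/s².
v = v₀ + at → t = (15.5 − 6.50) / 3.9 = 2.31 s
v² = v₀² + 2aΔx → Δx = (15.5² − 6.50²)/(2·3.9) = 25.4 m

Phase 2 (decelerating): v₀ = 15.5 m/s, a = -2.1 m/s².
v² = v₀² + 2aΔx = 15.5² + 2·-2.1·42 = 63.8 → v = 7.99 m/s
t = (v − v₀)/a = (7.99 − 15.5)/-2.1 = 3.58 s

Phase 3 (accelerating): v₀ = 7.99 m/s, a = 5.1 m/s².
v² = v₀² + 2aΔx = 7.99² + 2·5.1·200 = 2100 → v = 45.9 m/s
t = (v − v₀)/a = (45.9 − 7.99)/5.1 = 7.43 s
Total time = 2.31 + 3.58 + 7.43 = 13.3 s

13.3 s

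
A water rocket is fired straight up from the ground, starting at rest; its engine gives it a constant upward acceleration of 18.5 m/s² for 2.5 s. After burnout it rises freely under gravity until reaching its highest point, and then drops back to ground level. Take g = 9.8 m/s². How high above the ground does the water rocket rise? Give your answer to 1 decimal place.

Phase 1 (powered ascent): v₀ = 0 m/s, a = 18.5 m/s².
v = v₀ + at = 0 + (18.5)(2.5) = 46.2 m/s
Δx = v₀t + ½at² = 0·2.5 + 0.5·18.5·2.5² = 57.8 m

Phase 2 (coasting upward): v₀ = 46.2 m/s, a = -9.8 m/s².
v = v₀ + at → t = (0 − 46.2) / -9.8 = 4.72 s
v² = v₀² + 2aΔx → Δx = (0² − 46.2²)/(2·-9.8) = 109 m
Maximum height = 57.8 + 109 = 167 m

166.9 m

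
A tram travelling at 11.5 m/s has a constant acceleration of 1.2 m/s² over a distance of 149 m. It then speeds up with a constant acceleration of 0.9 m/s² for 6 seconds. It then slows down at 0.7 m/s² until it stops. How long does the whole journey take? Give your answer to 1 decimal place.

54.2 s

Phase 1 (accelerating): v₀ = 11.5 m/s, a = 1.2 m/s².
v² = v₀² + 2aΔx = 11.5² + 2·1.2·149 = 490 → v = 22.1 m/s
t = (v − v₀)/a = (22.1 − 11.5)/1.2 = 8.86 s

Phase 2 (accelerating): v₀ = 22.1 m/s, a = 0.9 m/s².
v = v₀ + at = 22.1 + (0.9)(6) = 27.5 m/s
Δx = v₀t + ½at² = 22.1·6 + 0.5·0.9·6² = 149 m

Phase 3 (decelerating): v₀ = 27.5 m/s, a = -0.7 m/s².
v = v₀ + at → t = (0 − 27.5) / -0.7 = 39.3 s
v² = v₀² + 2aΔx → Δx = (0² − 27.5²)/(2·-0.7) = 541 m
Total time = 8.86 + 6.00 + 39.3 = 54.2 s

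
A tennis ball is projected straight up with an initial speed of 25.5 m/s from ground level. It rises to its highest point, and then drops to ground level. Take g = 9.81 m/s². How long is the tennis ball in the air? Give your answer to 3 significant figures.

5.20 s

Phase 1 (rising): v₀ = 25.5 m/s, a = -9.81 m/s².
v = v₀ + at → t = (0 − 25.5) / -9.81 = 2.60 s
v² = v₀² + 2aΔx → Δx = (0² − 25.5²)/(2·-9.81) = 33.1 m

Phase 2 (falling): v₀ = 0 m/s, a = -9.81 m/s².
Falls 33.1 m from rest: t = √(2·33.1/9.81) = 2.60 s; v = g·t = 25.5 m/s.
Total time = 2.60 + 2.60 = 5.20 s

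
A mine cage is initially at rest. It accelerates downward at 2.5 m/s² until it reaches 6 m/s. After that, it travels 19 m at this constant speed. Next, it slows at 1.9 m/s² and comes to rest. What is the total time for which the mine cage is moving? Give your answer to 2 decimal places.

Phase 1 (accelerating): v₀ = 0 m/s, a = 2.5 m/s².
v = v₀ + at → t = (6 − 0) / 2.5 = 2.40 s
v² = v₀² + 2aΔx → Δx = (6² − 0²)/(2·2.5) = 7.20 m

Phase 2 (constant speed): v₀ = 6.00 m/s, a = 0 m/s².
Constant speed: t = d/v = 19/6.00 = 3.17 s

Phase 3 (decelerating): v₀ = 6.00 m/s, a = -1.9 m/s².
v = v₀ + at → t = (0 − 6.00) / -1.9 = 3.16 s
v² = v₀² + 2aΔx → Δx = (0² − 6.00²)/(2·-1.9) = 9.47 m
Total time = 2.40 + 3.17 + 3.16 = 8.72 s

8.72 s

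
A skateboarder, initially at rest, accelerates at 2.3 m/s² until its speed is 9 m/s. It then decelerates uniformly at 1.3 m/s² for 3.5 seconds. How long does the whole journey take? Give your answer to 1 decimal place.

7.4 s

Phase 1 (accelerating): v₀ = 0 m/s, a = 2.3 m/s².
v = v₀ + at → t = (9 − 0) / 2.3 = 3.91 s
v² = v₀² + 2aΔx → Δx = (9² − 0²)/(2·2.3) = 17.6 m

Phase 2 (decelerating): v₀ = 9.00 m/s, a = -1.3 m/s².
v = v₀ + at = 9.00 + (-1.3)(3.5) = 4.45 m/s
Δx = v₀t + ½at² = 9.00·3.5 + 0.5·-1.3·3.5² = 23.5 m
Total time = 3.91 + 3.50 = 7.41 s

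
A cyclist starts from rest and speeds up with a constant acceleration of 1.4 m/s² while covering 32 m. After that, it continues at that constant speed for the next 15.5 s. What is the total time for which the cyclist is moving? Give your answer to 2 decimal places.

22.26 s

Phase 1 (accelerating): v₀ = 0 m/s, a = 1.4 m/s².
v² = v₀² + 2aΔx = 0² + 2·1.4·32 = 89.6 → v = 9.47 m/s
t = (v − v₀)/a = (9.47 − 0)/1.4 = 6.76 s

Phase 2 (constant speed): v₀ = 9.47 m/s, a = 0 m/s².
v = v₀ + at = 9.47 + (0)(15.5) = 9.47 m/s
Δx = v₀t + ½at² = 9.47·15.5 + 0.5·0·15.5² = 147 m
Total time = 6.76 + 15.5 = 22.3 s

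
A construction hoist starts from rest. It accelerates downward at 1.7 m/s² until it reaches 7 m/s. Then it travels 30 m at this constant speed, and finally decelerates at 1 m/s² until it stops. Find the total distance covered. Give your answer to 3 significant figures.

Phase 1 (accelerating): v₀ = 0 m/s, a = 1.7 m/s².
v = v₀ + at → t = (7 − 0) / 1.7 = 4.12 s
v² = v₀² + 2aΔx → Δx = (7² − 0²)/(2·1.7) = 14.4 m

Phase 2 (constant speed): v₀ = 7.00 m/s, a = 0 m/s².
Constant speed: t = d/v = 30/7.00 = 4.29 s

Phase 3 (decelerating): v₀ = 7.00 m/s, a = -1 m/s².
v = v₀ + at → t = (0 − 7.00) / -1 = 7.00 s
v² = v₀² + 2aΔx → Δx = (0² − 7.00²)/(2·-1) = 24.5 m
Total distance = 14.4 + 30.0 + 24.5 = 68.9 m

68.9 m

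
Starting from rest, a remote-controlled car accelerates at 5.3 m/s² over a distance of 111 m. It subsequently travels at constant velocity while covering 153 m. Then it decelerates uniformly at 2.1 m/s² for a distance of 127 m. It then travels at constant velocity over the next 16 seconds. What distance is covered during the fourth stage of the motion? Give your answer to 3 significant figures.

Phase 1 (accelerating): v₀ = 0 m/s, a = 5.3 m/s².
v² = v₀² + 2aΔx = 0² + 2·5.3·111 = 1180 → v = 34.3 m/s
t = (v − v₀)/a = (34.3 − 0)/5.3 = 6.47 s

Phase 2 (constant speed): v₀ = 34.3 m/s, a = 0 m/s².
Constant speed: t = d/v = 153/34.3 = 4.46 s

Phase 3 (decelerating): v₀ = 34.3 m/s, a = -2.1 m/s².
v² = v₀² + 2aΔx = 34.3² + 2·-2.1·127 = 643 → v = 25.4 m/s
t = (v − v₀)/a = (25.4 − 34.3)/-2.1 = 4.26 s

Phase 4 (constant speed): v₀ = 25.4 m/s, a = 0 m/s².
v = v₀ + at = 25.4 + (0)(16) = 25.4 m/s
Δx = v₀t + ½at² = 25.4·16 + 0.5·0·16² = 406 m
Distance in phase 4 = 406 m

406 m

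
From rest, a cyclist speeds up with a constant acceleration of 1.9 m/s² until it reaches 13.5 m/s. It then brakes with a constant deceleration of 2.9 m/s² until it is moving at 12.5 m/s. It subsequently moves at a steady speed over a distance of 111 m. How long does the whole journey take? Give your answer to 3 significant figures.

Phase 1 (accelerating): v₀ = 0 m/s, a = 1.9 m/s².
v = v₀ + at → t = (13.5 − 0) / 1.9 = 7.11 s
v² = v₀² + 2aΔx → Δx = (13.5² − 0²)/(2·1.9) = 48.0 m

Phase 2 (decelerating): v₀ = 13.5 m/s, a = -2.9 m/s².
v = v₀ + at → t = (12.5 − 13.5) / -2.9 = 0.345 s
v² = v₀² + 2aΔx → Δx = (12.5² − 13.5²)/(2·-2.9) = 4.48 m

Phase 3 (constant speed): v₀ = 12.5 m/s, a = 0 m/s².
Constant speed: t = d/v = 111/12.5 = 8.88 s
Total time = 7.11 + 0.345 + 8.88 = 16.3 s

16.3 s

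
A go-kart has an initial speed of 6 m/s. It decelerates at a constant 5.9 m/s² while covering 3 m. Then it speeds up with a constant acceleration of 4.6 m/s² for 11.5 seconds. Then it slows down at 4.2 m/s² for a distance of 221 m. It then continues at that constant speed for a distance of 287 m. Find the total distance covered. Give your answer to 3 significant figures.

824 m

Phase 1 (decelerating): v₀ = 6.00 m/s, a = -5.9 m/s².
v² = v₀² + 2aΔx = 6.00² + 2·-5.9·3 = 0.600 → v = 0.775 m/s
t = (v − v₀)/a = (0.775 − 6.00)/-5.9 = 0.886 s

Phase 2 (accelerating): v₀ = 0.775 m/s, a = 4.6 m/s².
v = v₀ + at = 0.775 + (4.6)(11.5) = 53.7 m/s
Δx = v₀t + ½at² = 0.775·11.5 + 0.5·4.6·11.5² = 313 m

Phase 3 (decelerating): v₀ = 53.7 m/s, a = -4.2 m/s².
v² = v₀² + 2aΔx = 53.7² + 2·-4.2·221 = 1020 → v = 32.0 m/s
t = (v − v₀)/a = (32.0 − 53.7)/-4.2 = 5.16 s

Phase 4 (constant speed): v₀ = 32.0 m/s, a = 0 m/s².
Constant speed: t = d/v = 287/32.0 = 8.97 s
Total distance = 3.00 + 313 + 221 + 287 = 824 m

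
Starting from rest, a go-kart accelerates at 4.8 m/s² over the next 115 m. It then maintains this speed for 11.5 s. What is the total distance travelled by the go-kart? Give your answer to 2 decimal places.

497.10 m

Phase 1 (accelerating): v₀ = 0 m/s, a = 4.8 m/s².
v² = v₀² + 2aΔx = 0² + 2·4.8·115 = 1100 → v = 33.2 m/s
t = (v − v₀)/a = (33.2 − 0)/4.8 = 6.92 s

Phase 2 (constant speed): v₀ = 33.2 m/s, a = 0 m/s².
v = v₀ + at = 33.2 + (0)(11.5) = 33.2 m/s
Δx = v₀t + ½at² = 33.2·11.5 + 0.5·0·11.5² = 382 m
Total distance = 115 + 382 = 497 m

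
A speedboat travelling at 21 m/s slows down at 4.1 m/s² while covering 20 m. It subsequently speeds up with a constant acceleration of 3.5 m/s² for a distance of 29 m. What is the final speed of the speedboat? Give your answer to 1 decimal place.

Phase 1 (decelerating): v₀ = 21.0 m/s, a = -4.1 m/s².
v² = v₀² + 2aΔx = 21.0² + 2·-4.1·20 = 277 → v = 16.6 m/s
t = (v − v₀)/a = (16.6 − 21.0)/-4.1 = 1.06 s

Phase 2 (accelerating): v₀ = 16.6 m/s, a = 3.5 m/s².
v² = v₀² + 2aΔx = 16.6² + 2·3.5·29 = 480 → v = 21.9 m/s
t = (v − v₀)/a = (21.9 − 16.6)/3.5 = 1.50 s
Final speed = 21.9 m/s

21.9 m/s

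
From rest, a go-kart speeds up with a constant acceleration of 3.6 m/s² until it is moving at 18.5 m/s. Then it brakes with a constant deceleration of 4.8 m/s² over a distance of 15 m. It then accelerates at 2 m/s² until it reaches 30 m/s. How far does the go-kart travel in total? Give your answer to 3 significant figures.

238 m

Phase 1 (accelerating): v₀ = 0 m/s, a = 3.6 m/s².
v = v₀ + at → t = (18.5 − 0) / 3.6 = 5.14 s
v² = v₀² + 2aΔx → Δx = (18.5² − 0²)/(2·3.6) = 47.5 m

Phase 2 (decelerating): v₀ = 18.5 m/s, a = -4.8 m/s².
v² = v₀² + 2aΔx = 18.5² + 2·-4.8·15 = 198 → v = 14.1 m/s
t = (v − v₀)/a = (14.1 − 18.5)/-4.8 = 0.921 s

Phase 3 (accelerating): v₀ = 14.1 m/s, a = 2 m/s².
v = v₀ + at → t = (30 − 14.1) / 2 = 7.96 s
v² = v₀² + 2aΔx → Δx = (30² − 14.1²)/(2·2) = 175 m
Total distance = 47.5 + 15.0 + 175 = 238 m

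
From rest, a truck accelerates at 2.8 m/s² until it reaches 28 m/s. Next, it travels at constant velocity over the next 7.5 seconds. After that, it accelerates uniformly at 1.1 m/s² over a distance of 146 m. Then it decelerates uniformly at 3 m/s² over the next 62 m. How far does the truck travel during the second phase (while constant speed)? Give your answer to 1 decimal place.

210.0 m

Phase 1 (accelerating): v₀ = 0 m/s, a = 2.8 m/s².
v = v₀ + at → t = (28 − 0) / 2.8 = 10.0 s
v² = v₀² + 2aΔx → Δx = (28² − 0²)/(2·2.8) = 140 m

Phase 2 (constant speed): v₀ = 28.0 m/s, a = 0 m/s².
v = v₀ + at = 28.0 + (0)(7.5) = 28.0 m/s
Δx = v₀t + ½at² = 28.0·7.5 + 0.5·0·7.5² = 210 m
Distance in phase 2 = 210 m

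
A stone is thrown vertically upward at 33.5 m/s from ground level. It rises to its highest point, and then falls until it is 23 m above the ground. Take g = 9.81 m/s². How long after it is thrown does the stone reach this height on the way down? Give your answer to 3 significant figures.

Phase 1 (rising): v₀ = 33.5 m/s, a = -9.81 m/s².
v = v₀ + at → t = (0 − 33.5) / -9.81 = 3.41 s
v² = v₀² + 2aΔx → Δx = (0² − 33.5²)/(2·-9.81) = 57.2 m

Phase 2 (falling): v₀ = 0 m/s, a = -9.81 m/s².
Falls 34.2 m from rest: t = √(2·34.2/9.81) = 2.64 s; v = g·t = 25.9 m/s.
Total time = 3.41 + 2.64 = 6.06 s

6.06 s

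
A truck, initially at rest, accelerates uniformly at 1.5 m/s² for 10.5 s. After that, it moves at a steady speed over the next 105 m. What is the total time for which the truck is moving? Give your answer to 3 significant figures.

17.2 s

Phase 1 (accelerating): v₀ = 0 m/s, a = 1.5 m/s².
v = v₀ + at = 0 + (1.5)(10.5) = 15.8 m/s
Δx = v₀t + ½at² = 0·10.5 + 0.5·1.5·10.5² = 82.7 m

Phase 2 (constant speed): v₀ = 15.8 m/s, a = 0 m/s².
Constant speed: t = d/v = 105/15.8 = 6.67 s
Total time = 10.5 + 6.67 = 17.2 s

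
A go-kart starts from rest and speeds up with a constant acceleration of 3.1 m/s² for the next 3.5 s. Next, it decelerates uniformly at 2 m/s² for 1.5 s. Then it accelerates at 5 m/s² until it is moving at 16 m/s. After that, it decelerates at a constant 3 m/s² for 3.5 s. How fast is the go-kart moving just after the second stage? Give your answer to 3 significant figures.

7.85 m/s

Phase 1 (accelerating): v₀ = 0 m/s, a = 3.1 m/s².
v = v₀ + at = 0 + (3.1)(3.5) = 10.8 m/s
Δx = v₀t + ½at² = 0·3.5 + 0.5·3.1·3.5² = 19.0 m

Phase 2 (decelerating): v₀ = 10.8 m/s, a = -2 m/s².
v = v₀ + at = 10.8 + (-2)(1.5) = 7.85 m/s
Δx = v₀t + ½at² = 10.8·1.5 + 0.5·-2·1.5² = 14.0 m
Speed at end of phase 2 = 7.85 m/s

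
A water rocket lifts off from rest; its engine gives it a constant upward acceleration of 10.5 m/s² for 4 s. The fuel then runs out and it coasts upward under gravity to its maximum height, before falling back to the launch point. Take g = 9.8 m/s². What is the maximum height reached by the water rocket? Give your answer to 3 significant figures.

174 m

Phase 1 (powered ascent): v₀ = 0 m/s, a = 10.5 m/s².
v = v₀ + at = 0 + (10.5)(4) = 42.0 m/s
Δx = v₀t + ½at² = 0·4 + 0.5·10.5·4² = 84.0 m

Phase 2 (coasting upward): v₀ = 42.0 m/s, a = -9.8 m/s².
v = v₀ + at → t = (0 − 42.0) / -9.8 = 4.29 s
v² = v₀² + 2aΔx → Δx = (0² − 42.0²)/(2·-9.8) = 90.0 m
Maximum height = 84.0 + 90.0 = 174 m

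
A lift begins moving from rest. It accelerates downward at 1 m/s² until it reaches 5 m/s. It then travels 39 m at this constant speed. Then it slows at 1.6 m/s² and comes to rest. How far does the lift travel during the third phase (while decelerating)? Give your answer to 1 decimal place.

7.8 m

Phase 1 (accelerating): v₀ = 0 m/s, a = 1 m/s².
v = v₀ + at → t = (5 − 0) / 1 = 5.00 s
v² = v₀² + 2aΔx → Δx = (5² − 0²)/(2·1) = 12.5 m

Phase 2 (constant speed): v₀ = 5.00 m/s, a = 0 m/s².
Constant speed: t = d/v = 39/5.00 = 7.80 s

Phase 3 (decelerating): v₀ = 5.00 m/s, a = -1.6 m/s².
v = v₀ + at → t = (0 − 5.00) / -1.6 = 3.12 s
v² = v₀² + 2aΔx → Δx = (0² − 5.00²)/(2·-1.6) = 7.81 m
Distance in phase 3 = 7.81 m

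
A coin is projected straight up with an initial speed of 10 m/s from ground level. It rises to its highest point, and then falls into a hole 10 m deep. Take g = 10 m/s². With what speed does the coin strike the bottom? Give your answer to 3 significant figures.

Phase 1 (rising): v₀ = 10.0 m/s, a = -10 m/s².
v = v₀ + at → t = (0 − 10.0) / -10 = 1.00 s
v² = v₀² + 2aΔx → Δx = (0² − 10.0²)/(2·-10) = 5.00 m

Phase 2 (falling): v₀ = 0 m/s, a = -10 m/s².
Falls 15.0 m from rest: t = √(2·15.0/10) = 1.73 s; v = g·t = 17.3 m/s.
Final speed = 17.3 m/s

17.3 m/s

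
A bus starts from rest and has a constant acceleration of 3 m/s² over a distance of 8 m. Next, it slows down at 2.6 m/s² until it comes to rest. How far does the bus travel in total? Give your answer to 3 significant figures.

Phase 1 (accelerating): v₀ = 0 m/s, a = 3 m/s².
v² = v₀² + 2aΔx = 0² + 2·3·8 = 48.0 → v = 6.93 m/s
t = (v − v₀)/a = (6.93 − 0)/3 = 2.31 s

Phase 2 (decelerating): v₀ = 6.93 m/s, a = -2.6 m/s².
v = v₀ + at → t = (0 − 6.93) / -2.6 = 2.66 s
v² = v₀² + 2aΔx → Δx = (0² − 6.93²)/(2·-2.6) = 9.23 m
Total distance = 8.00 + 9.23 = 17.2 m

17.2 m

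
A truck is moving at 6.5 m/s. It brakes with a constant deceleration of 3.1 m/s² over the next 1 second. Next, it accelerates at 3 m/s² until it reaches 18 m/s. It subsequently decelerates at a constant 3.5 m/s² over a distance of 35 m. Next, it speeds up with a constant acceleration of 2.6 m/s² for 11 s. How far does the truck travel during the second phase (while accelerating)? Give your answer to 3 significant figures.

Phase 1 (decelerating): v₀ = 6.50 m/s, a = -3.1 m/s².
v = v₀ + at = 6.50 + (-3.1)(1) = 3.40 m/s
Δx = v₀t + ½at² = 6.50·1 + 0.5·-3.1·1² = 4.95 m

Phase 2 (accelerating): v₀ = 3.40 m/s, a = 3 m/s².
v = v₀ + at → t = (18 − 3.40) / 3 = 4.87 s
v² = v₀² + 2aΔx → Δx = (18² − 3.40²)/(2·3) = 52.1 m
Distance in phase 2 = 52.1 m

52.1 m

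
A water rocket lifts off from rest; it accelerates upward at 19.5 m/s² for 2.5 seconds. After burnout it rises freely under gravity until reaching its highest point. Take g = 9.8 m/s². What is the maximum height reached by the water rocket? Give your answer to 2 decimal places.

182.19 m

Phase 1 (powered ascent): v₀ = 0 m/s, a = 19.5 m/s².
v = v₀ + at = 0 + (19.5)(2.5) = 48.8 m/s
Δx = v₀t + ½at² = 0·2.5 + 0.5·19.5·2.5² = 60.9 m

Phase 2 (coasting upward): v₀ = 48.8 m/s, a = -9.8 m/s².
v = v₀ + at → t = (0 − 48.8) / -9.8 = 4.97 s
v² = v₀² + 2aΔx → Δx = (0² − 48.8²)/(2·-9.8) = 121 m
Maximum height = 60.9 + 121 = 182 m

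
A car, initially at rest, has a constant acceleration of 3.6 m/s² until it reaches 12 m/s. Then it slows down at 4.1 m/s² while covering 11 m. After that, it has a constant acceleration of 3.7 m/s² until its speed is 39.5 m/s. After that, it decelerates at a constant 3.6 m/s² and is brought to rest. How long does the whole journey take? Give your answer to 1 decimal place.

Phase 1 (accelerating): v₀ = 0 m/s, a = 3.6 m/s².
v = v₀ + at → t = (12 − 0) / 3.6 = 3.33 s
v² = v₀² + 2aΔx → Δx = (12² − 0²)/(2·3.6) = 20.0 m

Phase 2 (decelerating): v₀ = 12.0 m/s, a = -4.1 m/s².
v² = v₀² + 2aΔx = 12.0² + 2·-4.1·11 = 53.8 → v = 7.33 m/s
t = (v − v₀)/a = (7.33 − 12.0)/-4.1 = 1.14 s

Phase 3 (accelerating): v₀ = 7.33 m/s, a = 3.7 m/s².
v = v₀ + at → t = (39.5 − 7.33) / 3.7 = 8.69 s
v² = v₀² + 2aΔx → Δx = (39.5² − 7.33²)/(2·3.7) = 204 m

Phase 4 (decelerating): v₀ = 39.5 m/s, a = -3.6 m/s².
v = v₀ + at → t = (0 − 39.5) / -3.6 = 11.0 s
v² = v₀² + 2aΔx → Δx = (0² − 39.5²)/(2·-3.6) = 217 m
Total time = 3.33 + 1.14 + 8.69 + 11.0 = 24.1 s

24.1 s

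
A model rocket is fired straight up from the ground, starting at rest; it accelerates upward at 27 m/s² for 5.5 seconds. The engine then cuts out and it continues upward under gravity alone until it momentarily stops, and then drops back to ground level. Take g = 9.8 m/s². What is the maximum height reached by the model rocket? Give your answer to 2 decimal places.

Phase 1 (powered ascent): v₀ = 0 m/s, a = 27 m/s².
v = v₀ + at = 0 + (27)(5.5) = 148 m/s
Δx = v₀t + ½at² = 0·5.5 + 0.5·27·5.5² = 408 m

Phase 2 (coasting upward): v₀ = 148 m/s, a = -9.8 m/s².
v = v₀ + at → t = (0 − 148) / -9.8 = 15.2 s
v² = v₀² + 2aΔx → Δx = (0² − 148²)/(2·-9.8) = 1130 m
Maximum height = 408 + 1130 = 1530 m

1533.49 m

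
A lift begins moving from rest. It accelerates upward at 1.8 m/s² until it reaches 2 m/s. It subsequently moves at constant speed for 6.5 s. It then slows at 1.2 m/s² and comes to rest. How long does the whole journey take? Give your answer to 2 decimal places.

9.28 s

Phase 1 (accelerating): v₀ = 0 m/s, a = 1.8 m/s².
v = v₀ + at → t = (2 − 0) / 1.8 = 1.11 s
v² = v₀² + 2aΔx → Δx = (2² − 0²)/(2·1.8) = 1.11 m

Phase 2 (constant speed): v₀ = 2.00 m/s, a = 0 m/s².
v = v₀ + at = 2.00 + (0)(6.5) = 2.00 m/s
Δx = v₀t + ½at² = 2.00·6.5 + 0.5·0·6.5² = 13.0 m

Phase 3 (decelerating): v₀ = 2.00 m/s, a = -1.2 m/s².
v = v₀ + at → t = (0 − 2.00) / -1.2 = 1.67 s
v² = v₀² + 2aΔx → Δx = (0² − 2.00²)/(2·-1.2) = 1.67 m
Total time = 1.11 + 6.50 + 1.67 = 9.28 s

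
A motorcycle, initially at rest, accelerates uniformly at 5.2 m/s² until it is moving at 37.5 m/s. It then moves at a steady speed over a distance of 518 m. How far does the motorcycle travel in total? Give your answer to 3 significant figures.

653 m

Phase 1 (accelerating): v₀ = 0 m/s, a = 5.2 m/s².
v = v₀ + at → t = (37.5 − 0) / 5.2 = 7.21 s
v² = v₀² + 2aΔx → Δx = (37.5² − 0²)/(2·5.2) = 135 m

Phase 2 (constant speed): v₀ = 37.5 m/s, a = 0 m/s².
Constant speed: t = d/v = 518/37.5 = 13.8 s
Total distance = 135 + 518 = 653 m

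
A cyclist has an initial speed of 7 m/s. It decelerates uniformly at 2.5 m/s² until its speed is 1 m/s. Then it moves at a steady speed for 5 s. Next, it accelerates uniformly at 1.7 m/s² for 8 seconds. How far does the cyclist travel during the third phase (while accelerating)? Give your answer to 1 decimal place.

Phase 1 (decelerating): v₀ = 7.00 m/s, a = -2.5 m/s².
v = v₀ + at → t = (1 − 7.00) / -2.5 = 2.40 s
v² = v₀² + 2aΔx → Δx = (1² − 7.00²)/(2·-2.5) = 9.60 m

Phase 2 (constant speed): v₀ = 1.00 m/s, a = 0 m/s².
v = v₀ + at = 1.00 + (0)(5) = 1.00 m/s
Δx = v₀t + ½at² = 1.00·5 + 0.5·0·5² = 5.00 m

Phase 3 (accelerating): v₀ = 1.00 m/s, a = 1.7 m/s².
v = v₀ + at = 1.00 + (1.7)(8) = 14.6 m/s
Δx = v₀t + ½at² = 1.00·8 + 0.5·1.7·8² = 62.4 m
Distance in phase 3 = 62.4 m

62.4 m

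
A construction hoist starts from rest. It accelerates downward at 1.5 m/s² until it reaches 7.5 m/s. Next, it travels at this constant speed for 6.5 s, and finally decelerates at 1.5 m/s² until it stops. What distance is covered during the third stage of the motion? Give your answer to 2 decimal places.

Phase 1 (accelerating): v₀ = 0 m/s, a = 1.5 m/s².
v = v₀ + at → t = (7.5 − 0) / 1.5 = 5.00 s
v² = v₀² + 2aΔx → Δx = (7.5² − 0²)/(2·1.5) = 18.8 m

Phase 2 (constant speed): v₀ = 7.50 m/s, a = 0 m/s².
v = v₀ + at = 7.50 + (0)(6.5) = 7.50 m/s
Δx = v₀t + ½at² = 7.50·6.5 + 0.5·0·6.5² = 48.8 m

Phase 3 (decelerating): v₀ = 7.50 m/s, a = -1.5 m/s².
v = v₀ + at → t = (0 − 7.50) / -1.5 = 5.00 s
v² = v₀² + 2aΔx → Δx = (0² − 7.50²)/(2·-1.5) = 18.8 m
Distance in phase 3 = 18.8 m

18.75 m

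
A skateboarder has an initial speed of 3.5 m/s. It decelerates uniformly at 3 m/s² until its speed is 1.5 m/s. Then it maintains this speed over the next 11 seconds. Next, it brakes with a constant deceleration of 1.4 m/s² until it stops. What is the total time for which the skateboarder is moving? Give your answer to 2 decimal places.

Phase 1 (decelerating): v₀ = 3.50 m/s, a = -3 m/s².
v = v₀ + at → t = (1.5 − 3.50) / -3 = 0.667 s
v² = v₀² + 2aΔx → Δx = (1.5² − 3.50²)/(2·-3) = 1.67 m

Phase 2 (constant speed): v₀ = 1.50 m/s, a = 0 m/s².
v = v₀ + at = 1.50 + (0)(11) = 1.50 m/s
Δx = v₀t + ½at² = 1.50·11 + 0.5·0·11² = 16.5 m

Phase 3 (decelerating): v₀ = 1.50 m/s, a = -1.4 m/s².
v = v₀ + at → t = (0 − 1.50) / -1.4 = 1.07 s
v² = v₀² + 2aΔx → Δx = (0² − 1.50²)/(2·-1.4) = 0.804 m
Total time = 0.667 + 11.0 + 1.07 = 12.7 s

12.74 s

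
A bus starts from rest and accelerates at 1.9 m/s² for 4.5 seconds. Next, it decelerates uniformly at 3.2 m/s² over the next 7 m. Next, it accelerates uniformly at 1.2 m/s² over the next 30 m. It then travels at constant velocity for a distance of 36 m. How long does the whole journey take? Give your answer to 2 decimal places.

Phase 1 (accelerating): v₀ = 0 m/s, a = 1.9 m/s².
v = v₀ + at = 0 + (1.9)(4.5) = 8.55 m/s
Δx = v₀t + ½at² = 0·4.5 + 0.5·1.9·4.5² = 19.2 m

Phase 2 (decelerating): v₀ = 8.55 m/s, a = -3.2 m/s².
v² = v₀² + 2aΔx = 8.55² + 2·-3.2·7 = 28.3 → v = 5.32 m/s
t = (v − v₀)/a = (5.32 − 8.55)/-3.2 = 1.01 s

Phase 3 (accelerating): v₀ = 5.32 m/s, a = 1.2 m/s².
v² = v₀² + 2aΔx = 5.32² + 2·1.2·30 = 100 → v = 10.0 m/s
t = (v − v₀)/a = (10.0 − 5.32)/1.2 = 3.91 s

Phase 4 (constant speed): v₀ = 10.0 m/s, a = 0 m/s².
Constant speed: t = d/v = 36/10.0 = 3.59 s
Total time = 4.50 + 1.01 + 3.91 + 3.59 = 13.0 s

13.02 s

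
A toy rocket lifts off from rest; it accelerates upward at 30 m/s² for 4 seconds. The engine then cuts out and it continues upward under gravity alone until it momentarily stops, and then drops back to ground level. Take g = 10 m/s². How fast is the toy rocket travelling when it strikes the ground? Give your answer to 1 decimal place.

Phase 1 (powered ascent): v₀ = 0 m/s, a = 30 m/s².
v = v₀ + at = 0 + (30)(4) = 120 m/s
Δx = v₀t + ½at² = 0·4 + 0.5·30·4² = 240 m

Phase 2 (coasting upward): v₀ = 120 m/s, a = -10 m/s².
v = v₀ + at → t = (0 − 120) / -10 = 12.0 s
v² = v₀² + 2aΔx → Δx = (0² − 120²)/(2·-10) = 720 m

Phase 3 (free fall): v₀ = 0 m/s, a = -10 m/s².
Falls 960 m from rest: t = √(2·960/10) = 13.9 s; v = g·t = 139 m/s.
Impact speed = 139 m/s

138.6 m/s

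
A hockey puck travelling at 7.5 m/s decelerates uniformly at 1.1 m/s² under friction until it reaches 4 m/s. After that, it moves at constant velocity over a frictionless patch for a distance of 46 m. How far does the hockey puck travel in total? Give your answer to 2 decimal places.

Phase 1 (decelerating): v₀ = 7.50 m/s, a = -1.1 m/s².
v = v₀ + at → t = (4 − 7.50) / -1.1 = 3.18 s
v² = v₀² + 2aΔx → Δx = (4² − 7.50²)/(2·-1.1) = 18.3 m

Phase 2 (constant speed): v₀ = 4.00 m/s, a = 0 m/s².
Constant speed: t = d/v = 46/4.00 = 11.5 s
Total distance = 18.3 + 46.0 = 64.3 m

64.30 m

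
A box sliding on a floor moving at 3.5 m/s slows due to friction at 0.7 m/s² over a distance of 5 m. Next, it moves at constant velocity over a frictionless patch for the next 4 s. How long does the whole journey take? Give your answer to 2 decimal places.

5.73 s

Phase 1 (decelerating): v₀ = 3.50 m/s, a = -0.7 m/s².
v² = v₀² + 2aΔx = 3.50² + 2·-0.7·5 = 5.25 → v = 2.29 m/s
t = (v − v₀)/a = (2.29 − 3.50)/-0.7 = 1.73 s

Phase 2 (constant speed): v₀ = 2.29 m/s, a = 0 m/s².
v = v₀ + at = 2.29 + (0)(4) = 2.29 m/s
Δx = v₀t + ½at² = 2.29·4 + 0.5·0·4² = 9.17 m
Total time = 1.73 + 4.00 = 5.73 s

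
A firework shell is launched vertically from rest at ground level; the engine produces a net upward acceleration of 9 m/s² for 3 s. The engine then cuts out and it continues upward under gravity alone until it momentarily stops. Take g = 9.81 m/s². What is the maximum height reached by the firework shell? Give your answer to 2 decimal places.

Phase 1 (powered ascent): v₀ = 0 m/s, a = 9 m/s².
v = v₀ + at = 0 + (9)(3) = 27.0 m/s
Δx = v₀t + ½at² = 0·3 + 0.5·9·3² = 40.5 m

Phase 2 (coasting upward): v₀ = 27.0 m/s, a = -9.81 m/s².
v = v₀ + at → t = (0 − 27.0) / -9.81 = 2.75 s
v² = v₀² + 2aΔx → Δx = (0² − 27.0²)/(2·-9.81) = 37.2 m
Maximum height = 40.5 + 37.2 = 77.7 m

77.66 m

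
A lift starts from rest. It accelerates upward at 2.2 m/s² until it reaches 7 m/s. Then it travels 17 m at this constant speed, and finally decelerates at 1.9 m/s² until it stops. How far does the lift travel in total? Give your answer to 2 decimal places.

Phase 1 (accelerating): v₀ = 0 m/s, a = 2.2 m/s².
v = v₀ + at → t = (7 − 0) / 2.2 = 3.18 s
v² = v₀² + 2aΔx → Δx = (7² − 0²)/(2·2.2) = 11.1 m

Phase 2 (constant speed): v₀ = 7.00 m/s, a = 0 m/s².
Constant speed: t = d/v = 17/7.00 = 2.43 s

Phase 3 (decelerating): v₀ = 7.00 m/s, a = -1.9 m/s².
v = v₀ + at → t = (0 − 7.00) / -1.9 = 3.68 s
v² = v₀² + 2aΔx → Δx = (0² − 7.00²)/(2·-1.9) = 12.9 m
Total distance = 11.1 + 17.0 + 12.9 = 41.0 m

41.03 m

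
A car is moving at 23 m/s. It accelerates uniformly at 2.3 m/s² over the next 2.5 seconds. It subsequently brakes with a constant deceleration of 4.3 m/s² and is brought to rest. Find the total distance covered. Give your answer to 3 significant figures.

Phase 1 (accelerating): v₀ = 23.0 m/s, a = 2.3 m/s².
v = v₀ + at = 23.0 + (2.3)(2.5) = 28.8 m/s
Δx = v₀t + ½at² = 23.0·2.5 + 0.5·2.3·2.5² = 64.7 m

Phase 2 (decelerating): v₀ = 28.8 m/s, a = -4.3 m/s².
v = v₀ + at → t = (0 − 28.8) / -4.3 = 6.69 s
v² = v₀² + 2aΔx → Δx = (0² − 28.8²)/(2·-4.3) = 96.1 m
Total distance = 64.7 + 96.1 = 161 m

161 m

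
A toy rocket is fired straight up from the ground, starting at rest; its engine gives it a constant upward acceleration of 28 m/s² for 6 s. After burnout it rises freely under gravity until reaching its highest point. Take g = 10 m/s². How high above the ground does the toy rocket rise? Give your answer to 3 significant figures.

Phase 1 (powered ascent): v₀ = 0 m/s, a = 28 m/s².
v = v₀ + at = 0 + (28)(6) = 168 m/s
Δx = v₀t + ½at² = 0·6 + 0.5·28·6² = 504 m

Phase 2 (coasting upward): v₀ = 168 m/s, a = -10 m/s².
v = v₀ + at → t = (0 − 168) / -10 = 16.8 s
v² = v₀² + 2aΔx → Δx = (0² − 168²)/(2·-10) = 1410 m
Maximum height = 504 + 1410 = 1920 m

1920 m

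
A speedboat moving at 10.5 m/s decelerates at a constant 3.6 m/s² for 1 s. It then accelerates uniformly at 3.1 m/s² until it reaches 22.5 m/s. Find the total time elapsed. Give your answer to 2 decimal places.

Phase 1 (decelerating): v₀ = 10.5 m/s, a = -3.6 m/s².
v = v₀ + at = 10.5 + (-3.6)(1) = 6.90 m/s
Δx = v₀t + ½at² = 10.5·1 + 0.5·-3.6·1² = 8.70 m

Phase 2 (accelerating): v₀ = 6.90 m/s, a = 3.1 m/s².
v = v₀ + at → t = (22.5 − 6.90) / 3.1 = 5.03 s
v² = v₀² + 2aΔx → Δx = (22.5² − 6.90²)/(2·3.1) = 74.0 m
Total time = 1.00 + 5.03 = 6.03 s

6.03 s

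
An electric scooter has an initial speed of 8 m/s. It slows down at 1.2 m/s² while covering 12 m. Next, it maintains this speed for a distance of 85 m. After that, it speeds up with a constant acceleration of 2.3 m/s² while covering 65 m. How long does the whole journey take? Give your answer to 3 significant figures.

21.4 s

Phase 1 (decelerating): v₀ = 8.00 m/s, a = -1.2 m/s².
v² = v₀² + 2aΔx = 8.00² + 2·-1.2·12 = 35.2 → v = 5.93 m/s
t = (v − v₀)/a = (5.93 − 8.00)/-1.2 = 1.72 s

Phase 2 (constant speed): v₀ = 5.93 m/s, a = 0 m/s².
Constant speed: t = d/v = 85/5.93 = 14.3 s

Phase 3 (accelerating): v₀ = 5.93 m/s, a = 2.3 m/s².
v² = v₀² + 2aΔx = 5.93² + 2·2.3·65 = 334 → v = 18.3 m/s
t = (v − v₀)/a = (18.3 − 5.93)/2.3 = 5.37 s
Total time = 1.72 + 14.3 + 5.37 = 21.4 s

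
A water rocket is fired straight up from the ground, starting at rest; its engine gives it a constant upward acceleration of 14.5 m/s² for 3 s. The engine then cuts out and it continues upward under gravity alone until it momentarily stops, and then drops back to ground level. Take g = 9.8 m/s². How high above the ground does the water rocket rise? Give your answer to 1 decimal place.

161.8 m

Phase 1 (powered ascent): v₀ = 0 m/s, a = 14.5 m/s².
v = v₀ + at = 0 + (14.5)(3) = 43.5 m/s
Δx = v₀t + ½at² = 0·3 + 0.5·14.5·3² = 65.2 m

Phase 2 (coasting upward): v₀ = 43.5 m/s, a = -9.8 m/s².
v = v₀ + at → t = (0 − 43.5) / -9.8 = 4.44 s
v² = v₀² + 2aΔx → Δx = (0² − 43.5²)/(2·-9.8) = 96.5 m
Maximum height = 65.2 + 96.5 = 162 m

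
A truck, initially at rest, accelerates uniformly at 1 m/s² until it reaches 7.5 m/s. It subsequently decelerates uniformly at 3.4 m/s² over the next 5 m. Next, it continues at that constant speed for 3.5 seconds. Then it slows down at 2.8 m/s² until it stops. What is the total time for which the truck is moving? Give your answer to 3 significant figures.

Phase 1 (accelerating): v₀ = 0 m/s, a = 1 m/s².
v = v₀ + at → t = (7.5 − 0) / 1 = 7.50 s
v² = v₀² + 2aΔx → Δx = (7.5² − 0²)/(2·1) = 28.1 m

Phase 2 (decelerating): v₀ = 7.50 m/s, a = -3.4 m/s².
v² = v₀² + 2aΔx = 7.50² + 2·-3.4·5 = 22.2 → v = 4.72 m/s
t = (v − v₀)/a = (4.72 − 7.50)/-3.4 = 0.819 s

Phase 3 (constant speed): v₀ = 4.72 m/s, a = 0 m/s².
v = v₀ + at = 4.72 + (0)(3.5) = 4.72 m/s
Δx = v₀t + ½at² = 4.72·3.5 + 0.5·0·3.5² = 16.5 m

Phase 4 (decelerating): v₀ = 4.72 m/s, a = -2.8 m/s².
v = v₀ + at → t = (0 − 4.72) / -2.8 = 1.68 s
v² = v₀² + 2aΔx → Δx = (0² − 4.72²)/(2·-2.8) = 3.97 m
Total time = 7.50 + 0.819 + 3.50 + 1.68 = 13.5 s

13.5 s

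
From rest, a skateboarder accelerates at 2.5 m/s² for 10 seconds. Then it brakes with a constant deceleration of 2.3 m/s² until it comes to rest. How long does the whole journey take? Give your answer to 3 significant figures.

20.9 s

Phase 1 (accelerating): v₀ = 0 m/s, a = 2.5 m/s².
v = v₀ + at = 0 + (2.5)(10) = 25.0 m/s
Δx = v₀t + ½at² = 0·10 + 0.5·2.5·10² = 125 m

Phase 2 (decelerating): v₀ = 25.0 m/s, a = -2.3 m/s².
v = v₀ + at → t = (0 − 25.0) / -2.3 = 10.9 s
v² = v₀² + 2aΔx → Δx = (0² − 25.0²)/(2·-2.3) = 136 m
Total time = 10.0 + 10.9 = 20.9 s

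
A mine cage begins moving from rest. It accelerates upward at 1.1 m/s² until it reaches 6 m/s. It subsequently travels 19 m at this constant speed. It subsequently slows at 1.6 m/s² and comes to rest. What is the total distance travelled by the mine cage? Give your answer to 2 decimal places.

Phase 1 (accelerating): v₀ = 0 m/s, a = 1.1 m/s².
v = v₀ + at → t = (6 − 0) / 1.1 = 5.45 s
v² = v₀² + 2aΔx → Δx = (6² − 0²)/(2·1.1) = 16.4 m

Phase 2 (constant speed): v₀ = 6.00 m/s, a = 0 m/s².
Constant speed: t = d/v = 19/6.00 = 3.17 s

Phase 3 (decelerating): v₀ = 6.00 m/s, a = -1.6 m/s².
v = v₀ + at → t = (0 − 6.00) / -1.6 = 3.75 s
v² = v₀² + 2aΔx → Δx = (0² − 6.00²)/(2·-1.6) = 11.2 m
Total distance = 16.4 + 19.0 + 11.2 = 46.6 m

46.61 m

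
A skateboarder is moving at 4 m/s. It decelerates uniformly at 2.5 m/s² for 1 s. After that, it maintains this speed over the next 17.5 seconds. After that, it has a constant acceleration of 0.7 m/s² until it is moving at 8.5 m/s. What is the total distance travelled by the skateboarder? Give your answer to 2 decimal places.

79.00 m

Phase 1 (decelerating): v₀ = 4.00 m/s, a = -2.5 m/s².
v = v₀ + at = 4.00 + (-2.5)(1) = 1.50 m/s
Δx = v₀t + ½at² = 4.00·1 + 0.5·-2.5·1² = 2.75 m

Phase 2 (constant speed): v₀ = 1.50 m/s, a = 0 m/s².
v = v₀ + at = 1.50 + (0)(17.5) = 1.50 m/s
Δx = v₀t + ½at² = 1.50·17.5 + 0.5·0·17.5² = 26.2 m

Phase 3 (accelerating): v₀ = 1.50 m/s, a = 0.7 m/s².
v = v₀ + at → t = (8.5 − 1.50) / 0.7 = 10.0 s
v² = v₀² + 2aΔx → Δx = (8.5² − 1.50²)/(2·0.7) = 50.0 m
Total distance = 2.75 + 26.2 + 50.0 = 79.0 m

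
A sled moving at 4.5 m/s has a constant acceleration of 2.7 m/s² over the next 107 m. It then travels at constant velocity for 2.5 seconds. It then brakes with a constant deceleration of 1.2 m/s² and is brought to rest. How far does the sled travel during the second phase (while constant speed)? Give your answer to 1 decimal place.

61.1 m

Phase 1 (accelerating): v₀ = 4.50 m/s, a = 2.7 m/s².
v² = v₀² + 2aΔx = 4.50² + 2·2.7·107 = 598 → v = 24.5 m/s
t = (v − v₀)/a = (24.5 − 4.50)/2.7 = 7.39 s

Phase 2 (constant speed): v₀ = 24.5 m/s, a = 0 m/s².
v = v₀ + at = 24.5 + (0)(2.5) = 24.5 m/s
Δx = v₀t + ½at² = 24.5·2.5 + 0.5·0·2.5² = 61.1 m
Distance in phase 2 = 61.1 m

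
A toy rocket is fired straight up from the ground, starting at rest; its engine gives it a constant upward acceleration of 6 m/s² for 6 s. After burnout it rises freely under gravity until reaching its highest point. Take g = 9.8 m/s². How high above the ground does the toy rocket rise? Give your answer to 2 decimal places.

174.12 m

Phase 1 (powered ascent): v₀ = 0 m/s, a = 6 m/s².
v = v₀ + at = 0 + (6)(6) = 36.0 m/s
Δx = v₀t + ½at² = 0·6 + 0.5·6·6² = 108 m

Phase 2 (coasting upward): v₀ = 36.0 m/s, a = -9.8 m/s².
v = v₀ + at → t = (0 − 36.0) / -9.8 = 3.67 s
v² = v₀² + 2aΔx → Δx = (0² − 36.0²)/(2·-9.8) = 66.1 m
Maximum height = 108 + 66.1 = 174 m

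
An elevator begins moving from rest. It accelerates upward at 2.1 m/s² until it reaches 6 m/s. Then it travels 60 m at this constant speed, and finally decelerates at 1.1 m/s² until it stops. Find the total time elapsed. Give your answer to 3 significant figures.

Phase 1 (accelerating): v₀ = 0 m/s, a = 2.1 m/s².
v = v₀ + at → t = (6 − 0) / 2.1 = 2.86 s
v² = v₀² + 2aΔx → Δx = (6² − 0²)/(2·2.1) = 8.57 m

Phase 2 (constant speed): v₀ = 6.00 m/s, a = 0 m/s².
Constant speed: t = d/v = 60/6.00 = 10.0 s

Phase 3 (decelerating): v₀ = 6.00 m/s, a = -1.1 m/s².
v = v₀ + at → t = (0 − 6.00) / -1.1 = 5.45 s
v² = v₀² + 2aΔx → Δx = (0² − 6.00²)/(2·-1.1) = 16.4 m
Total time = 2.86 + 10.0 + 5.45 = 18.3 s

18.3 s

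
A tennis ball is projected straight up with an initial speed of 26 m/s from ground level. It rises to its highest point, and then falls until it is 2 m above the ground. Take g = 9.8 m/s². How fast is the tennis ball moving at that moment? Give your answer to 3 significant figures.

25.2 m/s

Phase 1 (rising): v₀ = 26.0 m/s, a = -9.8 m/s².
v = v₀ + at → t = (0 − 26.0) / -9.8 = 2.65 s
v² = v₀² + 2aΔx → Δx = (0² − 26.0²)/(2·-9.8) = 34.5 m

Phase 2 (falling): v₀ = 0 m/s, a = -9.8 m/s².
Falls 32.5 m from rest: t = √(2·32.5/9.8) = 2.57 s; v = g·t = 25.2 m/s.
Final speed = 25.2 m/s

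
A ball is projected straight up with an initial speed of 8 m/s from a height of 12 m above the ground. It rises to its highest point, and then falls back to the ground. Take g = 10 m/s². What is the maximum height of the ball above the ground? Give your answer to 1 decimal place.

Phase 1 (rising): v₀ = 8.00 m/s, a = -10 m/s².
v = v₀ + at → t = (0 − 8.00) / -10 = 0.800 s
v² = v₀² + 2aΔx → Δx = (0² − 8.00²)/(2·-10) = 3.20 m
Maximum height = 12 + 3.20 = 15.2 m

15.2 m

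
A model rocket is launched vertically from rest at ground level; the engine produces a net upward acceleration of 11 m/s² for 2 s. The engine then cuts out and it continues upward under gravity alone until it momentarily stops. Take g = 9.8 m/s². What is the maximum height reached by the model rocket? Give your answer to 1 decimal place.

Phase 1 (powered ascent): v₀ = 0 m/s, a = 11 m/s².
v = v₀ + at = 0 + (11)(2) = 22.0 m/s
Δx = v₀t + ½at² = 0·2 + 0.5·11·2² = 22.0 m

Phase 2 (coasting upward): v₀ = 22.0 m/s, a = -9.8 m/s².
v = v₀ + at → t = (0 − 22.0) / -9.8 = 2.24 s
v² = v₀² + 2aΔx → Δx = (0² − 22.0²)/(2·-9.8) = 24.7 m
Maximum height = 22.0 + 24.7 = 46.7 m

46.7 m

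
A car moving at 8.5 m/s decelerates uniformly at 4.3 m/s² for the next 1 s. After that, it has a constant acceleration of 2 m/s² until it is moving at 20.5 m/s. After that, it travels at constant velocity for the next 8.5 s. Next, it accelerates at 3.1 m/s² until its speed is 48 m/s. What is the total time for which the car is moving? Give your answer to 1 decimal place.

Phase 1 (decelerating): v₀ = 8.50 m/s, a = -4.3 m/s².
v = v₀ + at = 8.50 + (-4.3)(1) = 4.20 m/s
Δx = v₀t + ½at² = 8.50·1 + 0.5·-4.3·1² = 6.35 m

Phase 2 (accelerating): v₀ = 4.20 m/s, a = 2 m/s².
v = v₀ + at → t = (20.5 − 4.20) / 2 = 8.15 s
v² = v₀² + 2aΔx → Δx = (20.5² − 4.20²)/(2·2) = 101 m

Phase 3 (constant speed): v₀ = 20.5 m/s, a = 0 m/s².
v = v₀ + at = 20.5 + (0)(8.5) = 20.5 m/s
Δx = v₀t + ½at² = 20.5·8.5 + 0.5·0·8.5² = 174 m

Phase 4 (accelerating): v₀ = 20.5 m/s, a = 3.1 m/s².
v = v₀ + at → t = (48 − 20.5) / 3.1 = 8.87 s
v² = v₀² + 2aΔx → Δx = (48² − 20.5²)/(2·3.1) = 304 m
Total time = 1.00 + 8.15 + 8.50 + 8.87 = 26.5 s

26.5 s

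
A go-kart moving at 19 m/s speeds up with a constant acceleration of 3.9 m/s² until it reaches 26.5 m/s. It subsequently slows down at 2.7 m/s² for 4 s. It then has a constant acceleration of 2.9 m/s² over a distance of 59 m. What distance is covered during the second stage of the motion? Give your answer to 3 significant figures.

84.4 m

Phase 1 (accelerating): v₀ = 19.0 m/s, a = 3.9 m/s².
v = v₀ + at → t = (26.5 − 19.0) / 3.9 = 1.92 s
v² = v₀² + 2aΔx → Δx = (26.5² − 19.0²)/(2·3.9) = 43.8 m

Phase 2 (decelerating): v₀ = 26.5 m/s, a = -2.7 m/s².
v = v₀ + at = 26.5 + (-2.7)(4) = 15.7 m/s
Δx = v₀t + ½at² = 26.5·4 + 0.5·-2.7·4² = 84.4 m
Distance in phase 2 = 84.4 m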